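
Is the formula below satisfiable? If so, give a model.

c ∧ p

p: True, c: True

Both conjuncts True, so the formula holds.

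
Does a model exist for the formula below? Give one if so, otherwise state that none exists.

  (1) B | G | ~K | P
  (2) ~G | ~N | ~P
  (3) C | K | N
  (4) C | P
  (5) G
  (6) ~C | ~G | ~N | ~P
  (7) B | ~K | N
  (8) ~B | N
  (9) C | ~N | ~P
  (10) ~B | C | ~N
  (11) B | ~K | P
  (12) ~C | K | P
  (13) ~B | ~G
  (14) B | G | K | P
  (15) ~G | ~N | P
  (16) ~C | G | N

Unit clause (G) forces G = True.
In (~B | ~G) only ~B is left, so B = False.
Set N = False.
  then (B | ~K | N) forces K = False.
  then (C | K | N) forces C = True.
  then (~C | K | P) forces P = True.
All clauses satisfied.

N: False, G: True, C: True, P: True, B: False, K: False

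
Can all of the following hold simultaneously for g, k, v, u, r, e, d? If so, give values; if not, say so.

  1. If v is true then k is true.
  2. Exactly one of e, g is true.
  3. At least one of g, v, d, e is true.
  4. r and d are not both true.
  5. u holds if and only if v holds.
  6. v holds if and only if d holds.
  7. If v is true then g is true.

g=T; k=F; v=F; u=F; r=F; e=F; d=F

  (1) v=F ⇒ k: vacuous ✓
  (2) {e, g}: 1 true — exactly one ✓
  (3) {g, v, d, e}: 1 true — at least one ✓
  (4) r=F, d=F — not both ✓
  (5) u=F, v=F — same ✓
  (6) v=F, d=F — same ✓
  (7) v=F ⇒ g: vacuous ✓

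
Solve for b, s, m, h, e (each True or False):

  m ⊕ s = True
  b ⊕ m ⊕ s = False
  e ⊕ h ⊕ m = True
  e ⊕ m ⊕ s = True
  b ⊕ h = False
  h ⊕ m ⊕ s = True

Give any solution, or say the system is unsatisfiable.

Adding constraints 2, 5, 6 mod 2: every variable appears an even number of times on the left, so the left side is 0.
But the right sides sum to 1 (mod 2). 0 ≠ 1 — the system is inconsistent.

Unsatisfiable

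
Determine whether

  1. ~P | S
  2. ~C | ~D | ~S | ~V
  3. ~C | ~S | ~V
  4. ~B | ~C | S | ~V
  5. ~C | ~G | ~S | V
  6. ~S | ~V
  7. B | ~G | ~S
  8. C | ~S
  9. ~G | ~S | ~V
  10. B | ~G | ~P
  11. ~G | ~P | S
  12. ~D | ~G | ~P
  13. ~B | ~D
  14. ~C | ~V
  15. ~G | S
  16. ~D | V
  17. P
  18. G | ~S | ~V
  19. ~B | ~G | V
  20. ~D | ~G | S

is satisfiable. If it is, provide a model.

Unit clause (P) forces P = True.
In (~P | S) only S is left, so S = True.
In (~S | ~V) only ~V is left, so V = False.
In (C | ~S) only C is left, so C = True.
In (~D | V) only ~D is left, so D = False.
In (~C | ~G | ~S | V) only ~G is left, so G = False.
Set B = True.
All clauses satisfied.

V: False; D: False; B: True; G: False; P: True; C: True; S: True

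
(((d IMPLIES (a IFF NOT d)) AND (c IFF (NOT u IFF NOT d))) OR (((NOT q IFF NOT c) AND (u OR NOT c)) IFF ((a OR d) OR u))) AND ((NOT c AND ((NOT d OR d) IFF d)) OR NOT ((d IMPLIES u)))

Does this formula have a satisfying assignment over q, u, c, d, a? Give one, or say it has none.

q: False; u: True; c: False; d: True; a: True

  ((d IMPLIES (a IFF NOT d)) AND (c IFF (NOT u IFF NOT d))) OR (((NOT q IFF NOT c) AND (u OR NOT c)) IFF ((a OR d) OR u)) = True
    (d IMPLIES (a IFF NOT d)) AND (c IFF (NOT u IFF NOT d)) = False
      d IMPLIES (a IFF NOT d) = False
        a IFF NOT d = False
          NOT d = False
      c IFF (NOT u IFF NOT d) = False
        NOT u IFF NOT d = True
          NOT u = False
          NOT d = False
    ((NOT q IFF NOT c) AND (u OR NOT c)) IFF ((a OR d) OR u) = True
      (NOT q IFF NOT c) AND (u OR NOT c) = True
        NOT q IFF NOT c = True
          NOT q = True
          NOT c = True
        u OR NOT c = True
          NOT c = True
      (a OR d) OR u = True
        a OR d = True
  (NOT c AND ((NOT d OR d) IFF d)) OR NOT ((d IMPLIES u)) = True
    NOT c AND ((NOT d OR d) IFF d) = True
      NOT c = True
      (NOT d OR d) IFF d = True
        NOT d OR d = True
          NOT d = False
    NOT ((d IMPLIES u)) = False
      d IMPLIES u = True
Both conjuncts True, so the formula holds.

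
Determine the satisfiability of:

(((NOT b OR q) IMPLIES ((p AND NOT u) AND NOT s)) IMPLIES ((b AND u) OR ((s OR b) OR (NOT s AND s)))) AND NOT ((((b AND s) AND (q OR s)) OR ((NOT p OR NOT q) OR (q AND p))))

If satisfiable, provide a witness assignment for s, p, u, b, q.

No satisfying assignment exists.

The conjunct NOT ((((b AND s) AND (q OR s)) OR ((NOT p OR NOT q) OR (q AND p)))) is unsatisfiable on its own:
  q = True: simplifies to NOT (((b AND s) OR (NOT p OR p))).
    p = True: this becomes NOT (((b AND s) OR True)) = False.
    p = False: this becomes NOT (((b AND s) OR True)) = False.
  q = False: this becomes NOT ((((b AND s) AND s) OR True)) = False.
So the whole conjunction is unsatisfiable.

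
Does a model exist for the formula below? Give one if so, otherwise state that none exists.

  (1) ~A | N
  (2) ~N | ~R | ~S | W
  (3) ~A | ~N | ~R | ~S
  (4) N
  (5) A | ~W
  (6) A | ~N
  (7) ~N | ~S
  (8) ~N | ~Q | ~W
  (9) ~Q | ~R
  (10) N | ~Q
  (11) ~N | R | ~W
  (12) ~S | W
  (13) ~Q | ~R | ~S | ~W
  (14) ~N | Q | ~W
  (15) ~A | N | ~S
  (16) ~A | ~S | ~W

W: False; Q: False; R: True; A: True; S: False; N: True

Unit clause (N) forces N = True.
In (A | ~N) only A is left, so A = True.
In (~N | ~S) only ~S is left, so S = False.
Try W = True:
  (~N | ~Q | ~W) forces Q = False.
  clause (~N | Q | ~W) is falsified — backtrack.
So W = False.
Set Q = False.
Set R = True.
All clauses satisfied.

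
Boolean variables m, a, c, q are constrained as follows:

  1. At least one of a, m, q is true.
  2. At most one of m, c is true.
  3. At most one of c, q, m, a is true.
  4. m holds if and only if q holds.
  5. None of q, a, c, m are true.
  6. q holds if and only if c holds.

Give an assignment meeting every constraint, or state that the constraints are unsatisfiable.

UNSATISFIABLE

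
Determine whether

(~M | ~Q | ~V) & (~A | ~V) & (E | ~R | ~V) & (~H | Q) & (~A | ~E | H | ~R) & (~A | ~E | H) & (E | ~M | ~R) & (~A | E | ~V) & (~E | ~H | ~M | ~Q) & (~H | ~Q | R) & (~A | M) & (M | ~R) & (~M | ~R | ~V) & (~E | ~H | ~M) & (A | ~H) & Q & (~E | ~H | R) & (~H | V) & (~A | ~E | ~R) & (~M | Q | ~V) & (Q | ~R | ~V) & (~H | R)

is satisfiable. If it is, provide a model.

Q = True, R = False, E = True, V = True, A = False, M = False, H = False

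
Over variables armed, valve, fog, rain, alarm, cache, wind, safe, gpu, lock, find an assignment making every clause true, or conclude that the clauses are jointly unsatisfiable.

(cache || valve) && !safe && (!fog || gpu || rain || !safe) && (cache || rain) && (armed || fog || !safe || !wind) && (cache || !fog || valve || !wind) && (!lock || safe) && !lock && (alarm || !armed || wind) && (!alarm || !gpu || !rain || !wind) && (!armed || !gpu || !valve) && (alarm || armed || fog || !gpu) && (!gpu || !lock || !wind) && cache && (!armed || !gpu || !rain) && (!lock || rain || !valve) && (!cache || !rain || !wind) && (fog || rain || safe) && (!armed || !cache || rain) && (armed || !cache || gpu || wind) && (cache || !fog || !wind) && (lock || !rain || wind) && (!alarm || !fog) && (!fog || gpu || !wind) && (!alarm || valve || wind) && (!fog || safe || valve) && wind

Unit clause (!safe) forces safe = False.
In (!lock || safe) only !lock is left, so lock = False.
Unit clause (cache) forces cache = True.
Unit clause (wind) forces wind = True.
In (!cache || !rain || !wind) only !rain is left, so rain = False.
In (fog || rain || safe) only fog is left, so fog = True.
In (!armed || !cache || rain) only !armed is left, so armed = False.
In (!alarm || !fog) only !alarm is left, so alarm = False.
In (!fog || gpu || !wind) only gpu is left, so gpu = True.
In (!fog || safe || valve) only valve is left, so valve = True.
All clauses satisfied.

armed = False, valve = True, fog = True, rain = False, alarm = False, cache = True, wind = True, safe = False, gpu = True, lock = False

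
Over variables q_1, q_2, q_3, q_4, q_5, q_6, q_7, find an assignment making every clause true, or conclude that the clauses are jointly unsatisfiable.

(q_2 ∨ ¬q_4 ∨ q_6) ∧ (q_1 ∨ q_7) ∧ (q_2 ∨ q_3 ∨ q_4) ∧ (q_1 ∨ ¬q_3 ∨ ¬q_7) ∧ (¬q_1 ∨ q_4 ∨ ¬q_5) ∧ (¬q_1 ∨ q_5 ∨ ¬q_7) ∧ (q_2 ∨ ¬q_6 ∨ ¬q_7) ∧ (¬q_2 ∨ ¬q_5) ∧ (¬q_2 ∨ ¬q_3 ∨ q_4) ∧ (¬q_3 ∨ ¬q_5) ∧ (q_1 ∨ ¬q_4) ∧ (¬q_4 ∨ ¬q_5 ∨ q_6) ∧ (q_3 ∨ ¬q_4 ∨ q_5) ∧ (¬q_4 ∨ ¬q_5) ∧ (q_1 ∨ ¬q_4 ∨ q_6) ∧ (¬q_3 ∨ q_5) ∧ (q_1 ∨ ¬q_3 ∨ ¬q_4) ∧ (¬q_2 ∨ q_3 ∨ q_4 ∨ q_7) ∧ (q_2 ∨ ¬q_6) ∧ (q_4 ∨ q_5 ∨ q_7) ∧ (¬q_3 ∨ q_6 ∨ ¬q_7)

Set q_1 = False.
  then (q_1 ∨ q_7) forces q_7 = True.
  then (q_1 ∨ ¬q_3 ∨ ¬q_7) forces q_3 = False.
  then (q_1 ∨ ¬q_4) forces q_4 = False.
  then (q_2 ∨ q_3 ∨ q_4) forces q_2 = True.
  then (¬q_2 ∨ ¬q_5) forces q_5 = False.
Set q_6 = True.
All clauses satisfied.

q_1 = False, q_2 = True, q_3 = False, q_4 = False, q_5 = False, q_6 = True, q_7 = True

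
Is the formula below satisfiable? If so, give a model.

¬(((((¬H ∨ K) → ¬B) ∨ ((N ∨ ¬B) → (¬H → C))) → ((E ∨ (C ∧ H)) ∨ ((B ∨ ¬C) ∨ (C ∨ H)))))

Case C = True: the formula becomes ¬((True → True)) = False.
Case C = False: the formula becomes ¬(((((¬H ∨ K) → ¬B) ∨ ((N ∨ ¬B) → H)) → True)) = False.
Both cases fail — unsatisfiable.

The formula is unsatisfiable.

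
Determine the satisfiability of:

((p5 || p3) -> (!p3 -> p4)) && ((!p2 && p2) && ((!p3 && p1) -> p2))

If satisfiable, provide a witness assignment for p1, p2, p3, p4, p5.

Case p2 = True: the conjunct !p2 is False.
Case p2 = False: the conjunct p2 is False.
Both cases fail — unsatisfiable.

No satisfying assignment exists.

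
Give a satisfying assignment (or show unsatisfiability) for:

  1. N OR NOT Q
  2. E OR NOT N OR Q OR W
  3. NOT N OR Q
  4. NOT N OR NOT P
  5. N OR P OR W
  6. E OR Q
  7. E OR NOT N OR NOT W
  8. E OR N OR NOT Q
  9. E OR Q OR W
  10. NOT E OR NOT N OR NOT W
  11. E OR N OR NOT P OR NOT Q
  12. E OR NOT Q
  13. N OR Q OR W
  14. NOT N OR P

W=T; P=F; Q=F; E=T; N=F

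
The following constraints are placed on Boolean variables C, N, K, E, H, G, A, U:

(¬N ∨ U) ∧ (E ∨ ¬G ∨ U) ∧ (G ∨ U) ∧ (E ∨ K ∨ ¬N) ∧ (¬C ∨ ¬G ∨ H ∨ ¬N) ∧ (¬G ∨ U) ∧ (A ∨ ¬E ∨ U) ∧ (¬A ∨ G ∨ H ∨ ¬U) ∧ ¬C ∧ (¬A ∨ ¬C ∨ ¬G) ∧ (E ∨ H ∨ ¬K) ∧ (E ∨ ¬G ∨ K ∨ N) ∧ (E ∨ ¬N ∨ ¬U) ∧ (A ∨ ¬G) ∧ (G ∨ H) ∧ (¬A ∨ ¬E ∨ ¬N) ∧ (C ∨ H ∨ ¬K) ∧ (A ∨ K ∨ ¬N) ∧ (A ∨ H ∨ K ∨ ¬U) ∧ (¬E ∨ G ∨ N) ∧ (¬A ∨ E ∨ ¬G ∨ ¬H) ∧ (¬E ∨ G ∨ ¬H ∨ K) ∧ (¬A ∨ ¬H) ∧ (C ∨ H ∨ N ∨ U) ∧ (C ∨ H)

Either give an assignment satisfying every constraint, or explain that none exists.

C: False, N: False, K: True, E: False, H: True, G: False, A: False, U: True

Unit clause (¬C) forces C = False.
In (C ∨ H) only H is left, so H = True.
In (¬A ∨ ¬H) only ¬A is left, so A = False.
In (A ∨ ¬G) only ¬G is left, so G = False.
In (G ∨ U) only U is left, so U = True.
Set N = False.
  then (¬E ∨ G ∨ N) forces E = False.
Set K = True.
All clauses satisfied.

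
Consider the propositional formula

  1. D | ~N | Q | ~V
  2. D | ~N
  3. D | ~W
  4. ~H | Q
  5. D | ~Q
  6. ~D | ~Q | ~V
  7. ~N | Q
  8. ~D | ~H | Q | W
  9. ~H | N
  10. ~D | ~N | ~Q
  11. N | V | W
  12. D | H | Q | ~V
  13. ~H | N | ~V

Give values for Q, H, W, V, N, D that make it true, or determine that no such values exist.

Q: True, H: False, W: True, V: False, N: False, D: True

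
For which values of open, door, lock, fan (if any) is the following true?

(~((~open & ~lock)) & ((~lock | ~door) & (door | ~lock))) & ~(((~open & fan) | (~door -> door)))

open=T; door=F; lock=F; fan=T

  ~((~open & ~lock)) & ((~lock | ~door) & (door | ~lock)) = True
    ~((~open & ~lock)) = True
      ~open & ~lock = False
        ~open = False
        ~lock = True
    (~lock | ~door) & (door | ~lock) = True
      ~lock | ~door = True
        ~lock = True
        ~door = True
      door | ~lock = True
        ~lock = True
  ~(((~open & fan) | (~door -> door))) = True
    (~open & fan) | (~door -> door) = False
      ~open & fan = False
        ~open = False
      ~door -> door = False
        ~door = True
Both conjuncts True, so the formula holds.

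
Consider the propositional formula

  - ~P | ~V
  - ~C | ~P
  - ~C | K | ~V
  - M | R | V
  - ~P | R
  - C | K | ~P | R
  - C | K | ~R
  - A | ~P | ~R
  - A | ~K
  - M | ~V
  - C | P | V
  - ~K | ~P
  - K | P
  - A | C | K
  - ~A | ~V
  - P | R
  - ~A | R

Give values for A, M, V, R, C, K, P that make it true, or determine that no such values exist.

A: True; M: True; V: False; R: True; C: True; K: True; P: False

Try A = False:
  (A | ~K) forces K = False.
  (K | P) forces P = True.
  (~P | ~V) forces V = False.
  (~C | ~P) forces C = False.
  clause (A | C | K) is falsified — backtrack.
So A = True.
  then (~A | ~V) forces V = False.
  then (~A | R) forces R = True.
Set M = True.
Try C = False:
  (C | K | ~R) forces K = True.
  (C | P | V) forces P = True.
  clause (~K | ~P) is falsified — backtrack.
So C = True.
  then (~C | ~P) forces P = False.
  then (K | P) forces K = True.
All clauses satisfied.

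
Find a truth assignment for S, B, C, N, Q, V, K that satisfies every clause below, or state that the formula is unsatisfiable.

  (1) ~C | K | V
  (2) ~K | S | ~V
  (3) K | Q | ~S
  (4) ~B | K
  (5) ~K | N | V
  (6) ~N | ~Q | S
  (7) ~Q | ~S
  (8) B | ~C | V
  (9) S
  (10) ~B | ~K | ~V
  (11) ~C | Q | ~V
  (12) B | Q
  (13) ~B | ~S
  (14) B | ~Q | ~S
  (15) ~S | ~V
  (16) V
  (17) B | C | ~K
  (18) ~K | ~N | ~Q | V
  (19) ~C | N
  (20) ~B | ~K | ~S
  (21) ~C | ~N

Unsatisfiable — no assignment works.

Case V = True:
  (S) forces S = True.
  Clause (~S | ~V) is falsified — contradiction.
Case V = False:
  Clause (V) is falsified — contradiction.
Both cases fail, so the formula is unsatisfiable.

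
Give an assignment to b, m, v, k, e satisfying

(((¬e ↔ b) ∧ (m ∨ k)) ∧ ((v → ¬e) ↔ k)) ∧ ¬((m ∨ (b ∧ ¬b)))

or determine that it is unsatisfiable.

b = True; m = False; v = False; k = True; e = False

  ((¬e ↔ b) ∧ (m ∨ k)) ∧ ((v → ¬e) ↔ k) = True
    (¬e ↔ b) ∧ (m ∨ k) = True
      ¬e ↔ b = True
        ¬e = True
      m ∨ k = True
    (v → ¬e) ↔ k = True
      v → ¬e = True
        ¬e = True
  ¬((m ∨ (b ∧ ¬b))) = True
    m ∨ (b ∧ ¬b) = False
      b ∧ ¬b = False
        ¬b = False
Both conjuncts True, so the formula holds.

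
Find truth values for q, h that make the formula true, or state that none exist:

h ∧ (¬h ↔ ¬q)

q = True, h = True

  ¬h ↔ ¬q = True
    ¬h = False
    ¬q = False
Both conjuncts True, so the formula holds.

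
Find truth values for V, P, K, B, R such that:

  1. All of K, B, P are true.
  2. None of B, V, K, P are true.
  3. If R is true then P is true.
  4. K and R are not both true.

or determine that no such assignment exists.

Case P = True:
  Constraint (2) is violated (P=T) — contradiction.
Case P = False:
  Constraint (1) is violated (P=F) — contradiction.
Both cases fail — unsatisfiable.

UNSATISFIABLE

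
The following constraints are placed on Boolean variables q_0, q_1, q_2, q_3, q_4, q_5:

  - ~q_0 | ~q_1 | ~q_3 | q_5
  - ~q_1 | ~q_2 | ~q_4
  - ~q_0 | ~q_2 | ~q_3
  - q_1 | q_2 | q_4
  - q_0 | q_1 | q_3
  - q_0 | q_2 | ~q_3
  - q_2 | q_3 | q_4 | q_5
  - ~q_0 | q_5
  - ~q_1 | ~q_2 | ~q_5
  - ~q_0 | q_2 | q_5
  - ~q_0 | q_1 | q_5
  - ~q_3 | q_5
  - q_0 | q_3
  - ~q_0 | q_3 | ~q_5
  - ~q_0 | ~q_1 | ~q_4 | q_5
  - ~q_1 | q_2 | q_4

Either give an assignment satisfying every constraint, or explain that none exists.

Set q_0 = True.
  then (~q_0 | q_5) forces q_5 = True.
  then (~q_0 | q_3 | ~q_5) forces q_3 = True.
  then (~q_0 | ~q_2 | ~q_3) forces q_2 = False.
Set q_1 = True.
  then (~q_1 | q_2 | q_4) forces q_4 = True.
All clauses satisfied.

q_0: True; q_1: True; q_2: False; q_3: True; q_4: True; q_5: True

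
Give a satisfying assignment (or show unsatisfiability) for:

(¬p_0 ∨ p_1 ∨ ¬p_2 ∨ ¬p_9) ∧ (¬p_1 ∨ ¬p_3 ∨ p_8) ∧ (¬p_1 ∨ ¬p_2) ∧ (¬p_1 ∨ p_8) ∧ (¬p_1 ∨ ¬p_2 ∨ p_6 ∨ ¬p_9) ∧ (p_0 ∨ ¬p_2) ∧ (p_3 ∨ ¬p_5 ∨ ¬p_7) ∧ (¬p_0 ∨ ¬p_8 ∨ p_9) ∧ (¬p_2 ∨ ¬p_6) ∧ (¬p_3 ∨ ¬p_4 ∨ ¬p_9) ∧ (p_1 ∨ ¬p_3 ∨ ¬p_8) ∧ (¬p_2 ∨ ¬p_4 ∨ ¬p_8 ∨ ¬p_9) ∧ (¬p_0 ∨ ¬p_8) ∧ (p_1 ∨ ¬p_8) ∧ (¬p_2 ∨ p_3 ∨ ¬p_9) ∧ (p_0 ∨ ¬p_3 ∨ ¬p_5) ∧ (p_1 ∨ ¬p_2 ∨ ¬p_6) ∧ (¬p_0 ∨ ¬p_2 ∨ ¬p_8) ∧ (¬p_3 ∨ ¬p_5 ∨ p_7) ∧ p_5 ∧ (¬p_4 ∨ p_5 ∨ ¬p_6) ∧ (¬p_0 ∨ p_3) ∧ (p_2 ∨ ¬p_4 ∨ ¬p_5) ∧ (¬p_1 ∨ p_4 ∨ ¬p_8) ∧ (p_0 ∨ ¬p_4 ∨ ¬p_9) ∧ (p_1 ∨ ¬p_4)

p_0 = True; p_1 = False; p_2 = False; p_3 = True; p_4 = False; p_5 = True; p_6 = False; p_7 = True; p_8 = False; p_9 = True

Unit clause (p_5) forces p_5 = True.
Set p_0 = True.
  then (¬p_0 ∨ ¬p_8) forces p_8 = False.
  then (¬p_0 ∨ p_3) forces p_3 = True.
  then (¬p_1 ∨ ¬p_3 ∨ p_8) forces p_1 = False.
  then (¬p_3 ∨ ¬p_5 ∨ p_7) forces p_7 = True.
  then (p_1 ∨ ¬p_4) forces p_4 = False.
Set p_2 = False.
Set p_6 = False.
Set p_9 = True.
All clauses satisfied.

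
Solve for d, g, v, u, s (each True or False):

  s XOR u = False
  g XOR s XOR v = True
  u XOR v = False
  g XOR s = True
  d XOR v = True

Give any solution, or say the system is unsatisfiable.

d = True, g = True, v = False, u = False, s = False

s XOR u = F XOR F = False ✓
g XOR s XOR v = T XOR F XOR F = True ✓
u XOR v = F XOR F = False ✓
g XOR s = T XOR F = True ✓
d XOR v = T XOR F = True ✓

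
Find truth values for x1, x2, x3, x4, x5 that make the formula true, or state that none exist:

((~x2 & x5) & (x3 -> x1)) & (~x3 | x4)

x1 = True; x2 = False; x3 = False; x4 = False; x5 = True

  (~x2 & x5) & (x3 -> x1) = True
    ~x2 & x5 = True
      ~x2 = True
    x3 -> x1 = True
  ~x3 | x4 = True
    ~x3 = True
Both conjuncts True, so the formula holds.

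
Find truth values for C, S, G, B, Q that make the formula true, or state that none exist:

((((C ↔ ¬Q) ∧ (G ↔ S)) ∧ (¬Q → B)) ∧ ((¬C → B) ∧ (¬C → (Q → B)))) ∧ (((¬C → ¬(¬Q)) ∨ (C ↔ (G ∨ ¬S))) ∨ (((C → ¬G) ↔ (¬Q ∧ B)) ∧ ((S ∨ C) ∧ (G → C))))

C=T, S=F, G=F, B=T, Q=F

  (((C ↔ ¬Q) ∧ (G ↔ S)) ∧ (¬Q → B)) ∧ ((¬C → B) ∧ (¬C → (Q → B))) = True
    ((C ↔ ¬Q) ∧ (G ↔ S)) ∧ (¬Q → B) = True
      (C ↔ ¬Q) ∧ (G ↔ S) = True
        C ↔ ¬Q = True
          ¬Q = True
        G ↔ S = True
      ¬Q → B = True
        ¬Q = True
    (¬C → B) ∧ (¬C → (Q → B)) = True
      ¬C → B = True
        ¬C = False
      ¬C → (Q → B) = True
        ¬C = False
        Q → B = True
  ((¬C → ¬(¬Q)) ∨ (C ↔ (G ∨ ¬S))) ∨ (((C → ¬G) ↔ (¬Q ∧ B)) ∧ ((S ∨ C) ∧ (G → C))) = True
    (¬C → ¬(¬Q)) ∨ (C ↔ (G ∨ ¬S)) = True
      ¬C → ¬(¬Q) = True
        ¬C = False
        ¬(¬Q) = False
          ¬Q = True
      C ↔ (G ∨ ¬S) = True
        G ∨ ¬S = True
          ¬S = True
    ((C → ¬G) ↔ (¬Q ∧ B)) ∧ ((S ∨ C) ∧ (G → C)) = True
      (C → ¬G) ↔ (¬Q ∧ B) = True
        C → ¬G = True
          ¬G = True
        ¬Q ∧ B = True
          ¬Q = True
      (S ∨ C) ∧ (G → C) = True
        S ∨ C = True
        G → C = True
Both conjuncts True, so the formula holds.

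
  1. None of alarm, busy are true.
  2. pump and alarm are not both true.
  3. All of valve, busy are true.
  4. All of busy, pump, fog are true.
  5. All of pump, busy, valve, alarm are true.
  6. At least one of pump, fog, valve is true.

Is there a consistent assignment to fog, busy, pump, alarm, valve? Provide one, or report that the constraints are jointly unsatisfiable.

The formula is unsatisfiable.

Case busy = True:
  Constraint (1) is violated (busy=T) — contradiction.
Case busy = False:
  Constraint (3) is violated (busy=F) — contradiction.
Both cases fail — unsatisfiable.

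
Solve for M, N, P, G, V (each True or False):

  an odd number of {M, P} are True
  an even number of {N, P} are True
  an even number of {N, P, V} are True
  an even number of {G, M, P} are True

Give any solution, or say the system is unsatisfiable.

M = True, N = False, P = False, G = True, V = False

{M, P}: 1 true → odd ✓
{N, P}: 0 true → even ✓
{N, P, V}: 0 true → even ✓
{G, M, P}: 2 true → even ✓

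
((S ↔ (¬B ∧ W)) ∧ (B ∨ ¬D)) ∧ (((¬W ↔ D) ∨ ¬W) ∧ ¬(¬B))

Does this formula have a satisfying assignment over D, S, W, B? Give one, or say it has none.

D = False, S = False, W = True, B = True

  (S ↔ (¬B ∧ W)) ∧ (B ∨ ¬D) = True
    S ↔ (¬B ∧ W) = True
      ¬B ∧ W = False
        ¬B = False
    B ∨ ¬D = True
      ¬D = True
  ((¬W ↔ D) ∨ ¬W) ∧ ¬(¬B) = True
    (¬W ↔ D) ∨ ¬W = True
      ¬W ↔ D = True
        ¬W = False
      ¬W = False
    ¬(¬B) = True
      ¬B = False
Both conjuncts True, so the formula holds.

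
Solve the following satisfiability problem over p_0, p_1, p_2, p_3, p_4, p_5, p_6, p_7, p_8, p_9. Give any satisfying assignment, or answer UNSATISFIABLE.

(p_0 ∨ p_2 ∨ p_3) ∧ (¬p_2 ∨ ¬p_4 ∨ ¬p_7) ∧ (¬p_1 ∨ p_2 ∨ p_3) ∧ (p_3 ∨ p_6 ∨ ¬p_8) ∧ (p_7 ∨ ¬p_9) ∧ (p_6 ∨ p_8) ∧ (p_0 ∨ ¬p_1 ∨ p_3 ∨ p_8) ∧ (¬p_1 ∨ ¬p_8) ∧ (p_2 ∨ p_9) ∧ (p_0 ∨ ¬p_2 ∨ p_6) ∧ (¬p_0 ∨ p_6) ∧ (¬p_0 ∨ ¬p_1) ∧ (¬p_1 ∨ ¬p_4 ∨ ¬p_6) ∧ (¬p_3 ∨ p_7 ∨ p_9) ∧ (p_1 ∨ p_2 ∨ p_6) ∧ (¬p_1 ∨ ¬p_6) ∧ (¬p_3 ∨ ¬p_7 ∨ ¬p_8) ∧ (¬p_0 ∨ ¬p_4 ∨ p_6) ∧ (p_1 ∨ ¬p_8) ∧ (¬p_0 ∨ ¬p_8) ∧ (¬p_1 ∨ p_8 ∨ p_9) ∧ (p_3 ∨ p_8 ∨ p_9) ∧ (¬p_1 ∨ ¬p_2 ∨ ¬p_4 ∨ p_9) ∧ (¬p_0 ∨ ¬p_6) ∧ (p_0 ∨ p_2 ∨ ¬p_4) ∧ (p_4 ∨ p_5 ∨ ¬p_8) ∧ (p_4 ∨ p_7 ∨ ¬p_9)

p_0: False, p_1: False, p_2: True, p_3: True, p_4: False, p_5: True, p_6: True, p_7: True, p_8: False, p_9: False

Set p_0 = False.
Try p_1 = True:
  (¬p_1 ∨ ¬p_8) forces p_8 = False.
  (p_6 ∨ p_8) forces p_6 = True.
  clause (¬p_1 ∨ ¬p_6) is falsified — backtrack.
So p_1 = False.
  then (p_1 ∨ ¬p_8) forces p_8 = False.
  then (p_6 ∨ p_8) forces p_6 = True.
Set p_2 = True.
Set p_3 = True.
Set p_4 = False.
Set p_5 = True.
Try p_7 = False:
  (p_7 ∨ ¬p_9) forces p_9 = False.
  clause (¬p_3 ∨ p_7 ∨ p_9) is falsified — backtrack.
So p_7 = True.
Set p_9 = False.
All clauses satisfied.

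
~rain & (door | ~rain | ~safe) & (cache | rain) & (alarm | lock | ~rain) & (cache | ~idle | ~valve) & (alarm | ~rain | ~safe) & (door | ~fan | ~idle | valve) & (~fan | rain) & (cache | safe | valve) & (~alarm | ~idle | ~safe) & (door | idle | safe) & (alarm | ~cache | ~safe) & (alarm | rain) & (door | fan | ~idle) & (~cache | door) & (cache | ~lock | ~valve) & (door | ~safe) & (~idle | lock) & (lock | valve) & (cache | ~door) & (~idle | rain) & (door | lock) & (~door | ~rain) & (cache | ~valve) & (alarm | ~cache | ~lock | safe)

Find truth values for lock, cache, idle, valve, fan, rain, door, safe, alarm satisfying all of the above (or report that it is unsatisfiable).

lock: True; cache: True; idle: False; valve: False; fan: False; rain: False; door: True; safe: False; alarm: True

Unit clause (~rain) forces rain = False.
In (cache | rain) only cache is left, so cache = True.
In (~fan | rain) only ~fan is left, so fan = False.
In (alarm | rain) only alarm is left, so alarm = True.
In (~cache | door) only door is left, so door = True.
In (~idle | rain) only ~idle is left, so idle = False.
Set lock = True.
Set valve = False.
Set safe = False.
All clauses satisfied.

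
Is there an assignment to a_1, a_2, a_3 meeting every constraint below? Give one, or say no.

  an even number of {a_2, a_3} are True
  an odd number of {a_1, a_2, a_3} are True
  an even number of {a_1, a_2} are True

a_1=T, a_2=T, a_3=T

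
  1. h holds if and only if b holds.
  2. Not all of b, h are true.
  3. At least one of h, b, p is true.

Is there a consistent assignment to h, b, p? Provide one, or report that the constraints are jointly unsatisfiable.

h = False, b = False, p = True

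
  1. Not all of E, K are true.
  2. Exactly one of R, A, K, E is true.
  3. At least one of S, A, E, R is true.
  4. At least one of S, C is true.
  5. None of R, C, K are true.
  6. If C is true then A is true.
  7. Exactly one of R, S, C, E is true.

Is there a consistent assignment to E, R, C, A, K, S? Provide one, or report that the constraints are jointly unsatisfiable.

E=F, R=F, C=F, A=T, K=F, S=T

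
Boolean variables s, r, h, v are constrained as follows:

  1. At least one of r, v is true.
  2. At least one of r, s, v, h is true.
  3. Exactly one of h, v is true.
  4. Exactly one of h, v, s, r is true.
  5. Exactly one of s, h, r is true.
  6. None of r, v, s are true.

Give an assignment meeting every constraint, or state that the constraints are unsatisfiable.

Unsatisfiable — no assignment works.

Case r = True:
  Constraint (6) is violated (r=T) — contradiction.
Case r = False:
  (1) with r=F forces v = True.
  Constraint (6) is violated (v=T) — contradiction.
Both cases fail — unsatisfiable.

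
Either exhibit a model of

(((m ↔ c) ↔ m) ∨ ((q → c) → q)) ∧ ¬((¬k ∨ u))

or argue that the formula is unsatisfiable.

c: True; k: True; m: False; q: True; u: False

  ((m ↔ c) ↔ m) ∨ ((q → c) → q) = True
    (m ↔ c) ↔ m = True
      m ↔ c = False
    (q → c) → q = True
      q → c = True
  ¬((¬k ∨ u)) = True
    ¬k ∨ u = False
      ¬k = False
Both conjuncts True, so the formula holds.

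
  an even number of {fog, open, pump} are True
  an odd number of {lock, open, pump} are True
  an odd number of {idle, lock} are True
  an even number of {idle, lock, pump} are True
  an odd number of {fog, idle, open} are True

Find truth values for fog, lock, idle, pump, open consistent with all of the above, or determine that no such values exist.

fog = False, lock = True, idle = False, pump = True, open = True

{fog, open, pump}: 2 true → even ✓
{lock, open, pump}: 3 true → odd ✓
{idle, lock}: 1 true → odd ✓
{idle, lock, pump}: 2 true → even ✓
{fog, idle, open}: 1 true → odd ✓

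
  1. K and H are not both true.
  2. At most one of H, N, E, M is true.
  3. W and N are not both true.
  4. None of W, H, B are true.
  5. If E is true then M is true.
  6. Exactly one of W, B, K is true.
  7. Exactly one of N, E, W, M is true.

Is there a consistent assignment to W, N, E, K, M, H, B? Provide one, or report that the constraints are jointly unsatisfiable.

W = False, N = True, E = False, K = True, M = False, H = False, B = False

  (1) K=T, H=F — not both ✓
  (2) {H, N, E, M}: 1 true — at most one ✓
  (3) W=F, N=T — not both ✓
  (4) {W, H, B}: 0 true — none ✓
  (5) E=F ⇒ M: vacuous ✓
  (6) {W, B, K}: 1 true — exactly one ✓
  (7) {N, E, W, M}: 1 true — exactly one ✓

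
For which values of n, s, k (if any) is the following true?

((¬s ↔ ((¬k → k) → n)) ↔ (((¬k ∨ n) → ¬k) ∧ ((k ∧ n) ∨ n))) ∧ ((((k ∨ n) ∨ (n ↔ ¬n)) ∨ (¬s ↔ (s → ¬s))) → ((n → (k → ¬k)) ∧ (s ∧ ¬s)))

The conjunct (((k ∨ n) ∨ (n ↔ ¬n)) ∨ (¬s ↔ (s → ¬s))) → ((n → (k → ¬k)) ∧ (s ∧ ¬s)) is unsatisfiable on its own:
  n=F, s=F, k=F: evaluates to False.
  n=F, s=F, k=T: evaluates to False.
  n=F, s=T, k=F: evaluates to False.
  n=F, s=T, k=T: evaluates to False.
  n=T, s=F, k=F: evaluates to False.
  n=T, s=F, k=T: evaluates to False.
  n=T, s=T, k=F: evaluates to False.
  n=T, s=T, k=T: evaluates to False.
So the whole conjunction is unsatisfiable.

The formula is unsatisfiable.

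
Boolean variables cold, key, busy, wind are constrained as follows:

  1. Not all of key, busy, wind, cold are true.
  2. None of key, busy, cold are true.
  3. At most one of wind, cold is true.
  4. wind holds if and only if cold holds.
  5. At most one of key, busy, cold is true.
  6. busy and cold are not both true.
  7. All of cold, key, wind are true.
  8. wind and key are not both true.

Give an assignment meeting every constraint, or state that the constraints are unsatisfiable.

Unsatisfiable

Case cold = True:
  Constraint (2) is violated (cold=T) — contradiction.
Case cold = False:
  Constraint (7) is violated (cold=F) — contradiction.
Both cases fail — unsatisfiable.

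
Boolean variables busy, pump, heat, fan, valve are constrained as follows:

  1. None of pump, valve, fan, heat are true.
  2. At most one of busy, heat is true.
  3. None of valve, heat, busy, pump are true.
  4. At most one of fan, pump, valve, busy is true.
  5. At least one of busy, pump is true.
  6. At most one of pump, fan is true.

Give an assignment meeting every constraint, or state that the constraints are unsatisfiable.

Case busy = True:
  Constraint (3) is violated (busy=T) — contradiction.
Case busy = False:
  (1) forces pump = False.
  Constraint (5) is violated (busy=F, pump=F) — contradiction.
Both cases fail — unsatisfiable.

Unsatisfiable — no assignment works.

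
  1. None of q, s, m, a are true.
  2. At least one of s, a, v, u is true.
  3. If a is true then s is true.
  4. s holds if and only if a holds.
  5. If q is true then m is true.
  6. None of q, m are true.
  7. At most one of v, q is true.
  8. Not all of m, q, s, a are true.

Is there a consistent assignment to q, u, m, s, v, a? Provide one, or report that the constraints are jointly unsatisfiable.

q = False, u = True, m = False, s = False, v = True, a = False

  (1) {q, s, m, a}: 0 true — none ✓
  (2) {s, a, v, u}: 2 true — at least one ✓
  (3) a=F ⇒ s: vacuous ✓
  (4) s=F, a=F — same ✓
  (5) q=F ⇒ m: vacuous ✓
  (6) {q, m}: 0 true — none ✓
  (7) {v, q}: 1 true — at most one ✓
  (8) {m, q, s, a}: 0/4 true — not all ✓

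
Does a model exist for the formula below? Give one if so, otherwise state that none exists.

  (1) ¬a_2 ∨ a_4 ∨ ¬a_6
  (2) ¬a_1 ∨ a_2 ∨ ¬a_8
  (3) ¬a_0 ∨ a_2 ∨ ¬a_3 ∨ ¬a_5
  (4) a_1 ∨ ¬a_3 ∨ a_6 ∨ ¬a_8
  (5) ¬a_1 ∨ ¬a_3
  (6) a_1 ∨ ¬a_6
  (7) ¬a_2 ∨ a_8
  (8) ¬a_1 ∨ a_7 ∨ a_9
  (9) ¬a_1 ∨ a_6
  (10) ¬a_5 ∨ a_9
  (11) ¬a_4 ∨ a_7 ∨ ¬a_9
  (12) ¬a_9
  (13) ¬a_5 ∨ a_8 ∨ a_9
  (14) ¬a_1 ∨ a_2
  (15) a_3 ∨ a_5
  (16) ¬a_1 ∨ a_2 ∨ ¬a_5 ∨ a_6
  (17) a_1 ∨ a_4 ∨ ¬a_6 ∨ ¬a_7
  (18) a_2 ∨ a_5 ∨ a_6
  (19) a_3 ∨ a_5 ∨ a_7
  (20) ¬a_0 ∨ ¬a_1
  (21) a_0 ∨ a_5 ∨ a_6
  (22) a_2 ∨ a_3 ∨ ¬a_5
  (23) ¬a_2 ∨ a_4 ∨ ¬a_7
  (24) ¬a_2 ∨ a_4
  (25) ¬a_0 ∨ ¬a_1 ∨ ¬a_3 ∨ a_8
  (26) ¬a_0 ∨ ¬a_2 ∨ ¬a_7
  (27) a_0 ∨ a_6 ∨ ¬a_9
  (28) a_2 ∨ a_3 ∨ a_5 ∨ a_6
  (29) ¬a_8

The formula is unsatisfiable.

Case a_2 = True:
  (¬a_2 ∨ a_8) forces a_8 = True.
  Clause (¬a_8) is falsified — contradiction.
Case a_2 = False:
  (¬a_9) forces a_9 = False.
  (¬a_5 ∨ a_9) forces a_5 = False.
  (¬a_1 ∨ a_2) forces a_1 = False.
  (a_1 ∨ ¬a_6) forces a_6 = False.
  Clause (a_2 ∨ a_5 ∨ a_6) is falsified — contradiction.
Both cases fail, so the formula is unsatisfiable.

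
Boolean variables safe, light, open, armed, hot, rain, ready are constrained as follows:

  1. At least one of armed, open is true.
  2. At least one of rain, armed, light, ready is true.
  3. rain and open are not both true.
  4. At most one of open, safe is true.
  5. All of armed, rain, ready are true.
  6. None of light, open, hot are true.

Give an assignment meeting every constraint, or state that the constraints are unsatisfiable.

safe = False, light = False, open = False, armed = True, hot = False, rain = True, ready = True

  (1) {armed, open}: 1 true — at least one ✓
  (2) {rain, armed, light, ready}: 3 true — at least one ✓
  (3) rain=T, open=F — not both ✓
  (4) {open, safe}: 0 true — at most one ✓
  (5) {armed, rain, ready}: all 3 true ✓
  (6) {light, open, hot}: 0 true — none ✓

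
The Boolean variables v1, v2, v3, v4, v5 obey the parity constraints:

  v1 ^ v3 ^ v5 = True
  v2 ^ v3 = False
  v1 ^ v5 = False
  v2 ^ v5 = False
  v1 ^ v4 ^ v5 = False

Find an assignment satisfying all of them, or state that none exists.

v1: True, v2: True, v3: True, v4: False, v5: True

v1 ^ v3 ^ v5 = T ^ T ^ T = True ✓
v2 ^ v3 = T ^ T = False ✓
v1 ^ v5 = T ^ T = False ✓
v2 ^ v5 = T ^ T = False ✓
v1 ^ v4 ^ v5 = T ^ F ^ T = False ✓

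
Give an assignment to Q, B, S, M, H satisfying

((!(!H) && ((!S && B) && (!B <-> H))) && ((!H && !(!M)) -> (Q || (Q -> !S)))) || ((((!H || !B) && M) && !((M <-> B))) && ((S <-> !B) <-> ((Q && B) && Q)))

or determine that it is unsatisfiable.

Q=T, B=F, S=F, M=T, H=F

  ((!(!H) && ((!S && B) && (!B <-> H))) && ((!H && !(!M)) -> (Q || (Q -> !S)))) || ((((!H || !B) && M) && !((M <-> B))) && ((S <-> !B) <-> ((Q && B) && Q))) = True
    (!(!H) && ((!S && B) && (!B <-> H))) && ((!H && !(!M)) -> (Q || (Q -> !S))) = False
      !(!H) && ((!S && B) && (!B <-> H)) = False
        !(!H) = False
          !H = True
        (!S && B) && (!B <-> H) = False
          !S && B = False
            !S = True
          !B <-> H = False
            !B = True
      (!H && !(!M)) -> (Q || (Q -> !S)) = True
        !H && !(!M) = True
          !H = True
          !(!M) = True
            !M = False
        Q || (Q -> !S) = True
          Q -> !S = True
            !S = True
    (((!H || !B) && M) && !((M <-> B))) && ((S <-> !B) <-> ((Q && B) && Q)) = True
      ((!H || !B) && M) && !((M <-> B)) = True
        (!H || !B) && M = True
          !H || !B = True
            !H = True
            !B = True
        !((M <-> B)) = True
          M <-> B = False
      (S <-> !B) <-> ((Q && B) && Q) = True
        S <-> !B = False
          !B = True
        (Q && B) && Q = False
          Q && B = False
The formula evaluates to True.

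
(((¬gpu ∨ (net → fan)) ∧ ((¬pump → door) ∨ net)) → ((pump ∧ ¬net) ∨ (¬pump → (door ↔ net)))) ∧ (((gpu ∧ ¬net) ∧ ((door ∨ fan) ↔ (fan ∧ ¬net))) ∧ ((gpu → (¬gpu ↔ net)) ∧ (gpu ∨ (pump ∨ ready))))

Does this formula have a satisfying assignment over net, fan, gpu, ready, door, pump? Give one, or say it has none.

net = False, fan = True, gpu = True, ready = True, door = False, pump = False

  ((¬gpu ∨ (net → fan)) ∧ ((¬pump → door) ∨ net)) → ((pump ∧ ¬net) ∨ (¬pump → (door ↔ net))) = True
    (¬gpu ∨ (net → fan)) ∧ ((¬pump → door) ∨ net) = False
      ¬gpu ∨ (net → fan) = True
        ¬gpu = False
        net → fan = True
      (¬pump → door) ∨ net = False
        ¬pump → door = False
          ¬pump = True
    (pump ∧ ¬net) ∨ (¬pump → (door ↔ net)) = True
      pump ∧ ¬net = False
        ¬net = True
      ¬pump → (door ↔ net) = True
        ¬pump = True
        door ↔ net = True
  ((gpu ∧ ¬net) ∧ ((door ∨ fan) ↔ (fan ∧ ¬net))) ∧ ((gpu → (¬gpu ↔ net)) ∧ (gpu ∨ (pump ∨ ready))) = True
    (gpu ∧ ¬net) ∧ ((door ∨ fan) ↔ (fan ∧ ¬net)) = True
      gpu ∧ ¬net = True
        ¬net = True
      (door ∨ fan) ↔ (fan ∧ ¬net) = True
        door ∨ fan = True
        fan ∧ ¬net = True
          ¬net = True
    (gpu → (¬gpu ↔ net)) ∧ (gpu ∨ (pump ∨ ready)) = True
      gpu → (¬gpu ↔ net) = True
        ¬gpu ↔ net = True
          ¬gpu = False
      gpu ∨ (pump ∨ ready) = True
        pump ∨ ready = True
Both conjuncts True, so the formula holds.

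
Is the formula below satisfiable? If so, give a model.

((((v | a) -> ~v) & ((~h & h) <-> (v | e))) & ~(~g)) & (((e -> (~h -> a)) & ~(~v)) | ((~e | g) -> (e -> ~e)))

h: True, g: True, v: False, e: False, a: True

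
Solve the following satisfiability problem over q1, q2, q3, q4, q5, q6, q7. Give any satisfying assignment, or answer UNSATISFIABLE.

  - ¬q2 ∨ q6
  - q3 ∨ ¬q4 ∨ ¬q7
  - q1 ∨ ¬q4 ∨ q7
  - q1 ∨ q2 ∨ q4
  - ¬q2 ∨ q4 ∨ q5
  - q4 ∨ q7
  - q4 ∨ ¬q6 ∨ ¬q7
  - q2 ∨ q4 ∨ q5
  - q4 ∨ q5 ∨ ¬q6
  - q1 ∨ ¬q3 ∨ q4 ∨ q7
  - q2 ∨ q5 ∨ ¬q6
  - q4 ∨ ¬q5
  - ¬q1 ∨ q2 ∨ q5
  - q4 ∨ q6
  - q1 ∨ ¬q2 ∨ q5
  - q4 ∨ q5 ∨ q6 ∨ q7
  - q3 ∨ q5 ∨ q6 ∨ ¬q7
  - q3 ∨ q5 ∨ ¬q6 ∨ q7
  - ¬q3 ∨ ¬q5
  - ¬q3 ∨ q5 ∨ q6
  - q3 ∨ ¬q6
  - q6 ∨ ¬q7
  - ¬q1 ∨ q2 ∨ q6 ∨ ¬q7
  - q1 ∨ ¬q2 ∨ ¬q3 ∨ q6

q1=T, q2=T, q3=T, q4=T, q5=F, q6=T, q7=F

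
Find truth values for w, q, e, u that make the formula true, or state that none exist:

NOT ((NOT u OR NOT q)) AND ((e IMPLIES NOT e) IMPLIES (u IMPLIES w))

w = False, q = True, e = True, u = True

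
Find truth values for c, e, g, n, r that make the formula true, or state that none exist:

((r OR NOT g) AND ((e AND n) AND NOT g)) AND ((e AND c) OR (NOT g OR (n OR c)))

c = True, e = True, g = False, n = True, r = False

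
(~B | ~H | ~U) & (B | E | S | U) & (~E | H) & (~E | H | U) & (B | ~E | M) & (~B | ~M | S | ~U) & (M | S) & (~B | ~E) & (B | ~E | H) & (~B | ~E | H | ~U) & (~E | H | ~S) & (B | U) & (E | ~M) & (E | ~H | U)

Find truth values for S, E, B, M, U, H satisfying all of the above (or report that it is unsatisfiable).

Set S = True.
Set E = False.
  then (E | ~M) forces M = False.
Set B = False.
  then (B | U) forces U = True.
Set H = True.
All clauses satisfied.

S=T, E=F, B=F, M=F, U=T, H=T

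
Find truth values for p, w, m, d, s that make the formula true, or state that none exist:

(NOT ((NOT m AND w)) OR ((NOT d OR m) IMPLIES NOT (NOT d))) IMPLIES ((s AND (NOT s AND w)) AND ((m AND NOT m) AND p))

p=T, w=T, m=F, d=F, s=F

  (NOT ((NOT m AND w)) OR ((NOT d OR m) IMPLIES NOT (NOT d))) IMPLIES ((s AND (NOT s AND w)) AND ((m AND NOT m) AND p)) = True
    NOT ((NOT m AND w)) OR ((NOT d OR m) IMPLIES NOT (NOT d)) = False
      NOT ((NOT m AND w)) = False
        NOT m AND w = True
          NOT m = True
      (NOT d OR m) IMPLIES NOT (NOT d) = False
        NOT d OR m = True
          NOT d = True
        NOT (NOT d) = False
          NOT d = True
    (s AND (NOT s AND w)) AND ((m AND NOT m) AND p) = False
      s AND (NOT s AND w) = False
        NOT s AND w = True
          NOT s = True
      (m AND NOT m) AND p = False
        m AND NOT m = False
          NOT m = True
The formula evaluates to True.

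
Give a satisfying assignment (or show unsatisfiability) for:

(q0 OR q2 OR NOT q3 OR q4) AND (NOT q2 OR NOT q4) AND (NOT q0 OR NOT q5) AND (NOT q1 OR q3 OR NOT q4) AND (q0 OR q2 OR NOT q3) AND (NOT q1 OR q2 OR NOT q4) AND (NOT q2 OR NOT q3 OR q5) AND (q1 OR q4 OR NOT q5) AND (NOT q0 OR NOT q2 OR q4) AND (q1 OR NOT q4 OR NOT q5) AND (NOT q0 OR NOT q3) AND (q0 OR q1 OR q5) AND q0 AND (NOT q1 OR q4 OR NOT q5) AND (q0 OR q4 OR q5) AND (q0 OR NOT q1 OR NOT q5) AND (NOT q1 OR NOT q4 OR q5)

q0 = True; q1 = False; q2 = False; q3 = False; q4 = False; q5 = False

Unit clause (q0) forces q0 = True.
In (NOT q0 OR NOT q5) only NOT q5 is left, so q5 = False.
In (NOT q0 OR NOT q3) only NOT q3 is left, so q3 = False.
Set q1 = False.
Try q2 = True:
  (NOT q2 OR NOT q4) forces q4 = False.
  clause (NOT q0 OR NOT q2 OR q4) is falsified — backtrack.
So q2 = False.
Set q4 = False.
All clauses satisfied.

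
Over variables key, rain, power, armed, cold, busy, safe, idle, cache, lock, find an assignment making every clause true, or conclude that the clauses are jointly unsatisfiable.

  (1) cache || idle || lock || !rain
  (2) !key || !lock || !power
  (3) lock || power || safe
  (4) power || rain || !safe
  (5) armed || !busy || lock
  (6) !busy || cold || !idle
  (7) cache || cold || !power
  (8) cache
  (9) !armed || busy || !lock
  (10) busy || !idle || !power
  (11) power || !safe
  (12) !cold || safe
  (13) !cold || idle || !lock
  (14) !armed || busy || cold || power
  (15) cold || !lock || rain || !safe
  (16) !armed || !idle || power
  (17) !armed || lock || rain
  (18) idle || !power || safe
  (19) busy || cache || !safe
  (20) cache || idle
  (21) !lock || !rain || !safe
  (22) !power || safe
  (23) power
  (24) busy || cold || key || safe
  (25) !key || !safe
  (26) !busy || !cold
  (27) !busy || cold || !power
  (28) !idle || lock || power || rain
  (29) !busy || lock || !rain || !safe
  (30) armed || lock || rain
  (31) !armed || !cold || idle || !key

Unit clause (cache) forces cache = True.
Unit clause (power) forces power = True.
In (!power || safe) only safe is left, so safe = True.
In (!key || !safe) only !key is left, so key = False.
Set rain = True.
  then (!lock || !rain || !safe) forces lock = False.
  then (!busy || lock || !rain || !safe) forces busy = False.
  then (busy || !idle || !power) forces idle = False.
Set armed = False.
Set cold = False.
All clauses satisfied.

key = False, rain = True, power = True, armed = False, cold = False, busy = False, safe = True, idle = False, cache = True, lock = False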